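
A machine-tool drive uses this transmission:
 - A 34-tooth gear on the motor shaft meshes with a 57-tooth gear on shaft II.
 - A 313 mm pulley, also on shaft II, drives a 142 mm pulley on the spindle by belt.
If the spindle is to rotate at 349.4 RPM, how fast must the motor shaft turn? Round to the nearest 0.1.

Overall ratio R = 1.6765 × 0.45367 = 0.76057.
Required input speed = output speed × R = 349.4 × 0.76057 = 265.74 RPM.

265.7 RPM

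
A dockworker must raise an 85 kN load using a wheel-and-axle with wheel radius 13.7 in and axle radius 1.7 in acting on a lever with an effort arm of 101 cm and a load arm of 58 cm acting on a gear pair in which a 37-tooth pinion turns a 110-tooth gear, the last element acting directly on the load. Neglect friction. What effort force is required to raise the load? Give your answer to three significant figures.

2.04 kN

Wheel-and-axle MA = R/r = 13.7/1.7 = 8.0588.
Lever MA = effort arm / load arm = 101/58 = 1.7414.
Gear pair MA = 110/37 = 2.973.
Combined ideal MA = 8.0588 × 1.7414 × 2.973 = 41.721.
Effort = load / MA = 85 / 41.721 = 2.0373 kN.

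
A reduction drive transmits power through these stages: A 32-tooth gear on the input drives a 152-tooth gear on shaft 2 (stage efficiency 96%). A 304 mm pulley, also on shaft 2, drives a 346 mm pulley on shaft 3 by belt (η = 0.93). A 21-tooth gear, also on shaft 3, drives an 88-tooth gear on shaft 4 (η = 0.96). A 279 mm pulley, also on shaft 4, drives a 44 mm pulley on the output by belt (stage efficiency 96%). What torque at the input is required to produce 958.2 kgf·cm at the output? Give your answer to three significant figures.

Overall ratio R = 4.75 × 1.1382 × 4.1905 × 0.15771 = 3.5728; overall efficiency η = 0.96 × 0.93 × 0.96 × 0.96 = 0.8228.
Input torque = output torque / (R × η) = 958.2 / (3.5728 × 0.8228) = 325.95 kgf·cm.

326 kgf·cm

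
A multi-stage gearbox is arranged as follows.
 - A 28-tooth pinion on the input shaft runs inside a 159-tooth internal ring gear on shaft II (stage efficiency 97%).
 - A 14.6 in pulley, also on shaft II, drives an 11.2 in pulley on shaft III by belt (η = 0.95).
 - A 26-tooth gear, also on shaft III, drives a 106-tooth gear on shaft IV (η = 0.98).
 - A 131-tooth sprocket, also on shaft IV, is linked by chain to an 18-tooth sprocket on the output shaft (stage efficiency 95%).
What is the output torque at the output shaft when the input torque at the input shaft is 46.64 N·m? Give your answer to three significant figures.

97.6 N·m

After the internal gear (159/28): 46.64 × 5.6786 × 0.97 = 256.9 N·m
After the belt (11.2/14.6): 256.9 × 0.76712 × 0.95 = 187.22 N·m
After the gear mesh (106/26): 187.22 × 4.0769 × 0.98 = 748.03 N·m
After the chain (18/131): 748.03 × 0.1374 × 0.95 = 97.643 N·m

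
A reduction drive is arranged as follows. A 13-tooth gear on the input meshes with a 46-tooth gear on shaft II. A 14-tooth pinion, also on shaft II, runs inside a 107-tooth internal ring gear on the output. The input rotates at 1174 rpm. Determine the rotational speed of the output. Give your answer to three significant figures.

Gear mesh: ratio = 46/13 = 3.5385, so shaft II turns at 1174 / 3.5385 = 331.78 rpm.
Internal gear: ratio = 107/14 = 7.6429, so the output turns at 331.78 / 7.6429 = 43.411 rpm.

43.4 rpm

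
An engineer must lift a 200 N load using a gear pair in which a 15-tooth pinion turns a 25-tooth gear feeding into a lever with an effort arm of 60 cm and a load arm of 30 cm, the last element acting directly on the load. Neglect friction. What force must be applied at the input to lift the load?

60 N

Gear pair MA = 25/15 = 1.6667.
Lever MA = effort arm / load arm = 60/30 = 2.
Combined ideal MA = 1.6667 × 2 = 3.3333.
Effort = load / MA = 200 / 3.3333 = 60 N.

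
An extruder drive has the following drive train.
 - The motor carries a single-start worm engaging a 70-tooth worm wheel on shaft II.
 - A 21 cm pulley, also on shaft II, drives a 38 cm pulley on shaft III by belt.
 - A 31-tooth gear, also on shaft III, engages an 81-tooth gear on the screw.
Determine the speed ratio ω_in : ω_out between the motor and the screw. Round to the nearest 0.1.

331.0

Each stage contributes driven/driver: worm 70/1 = 70, belt 38/21 = 1.8095, gear mesh 81/31 = 2.6129.
Overall: 70 × 1.8095 × 2.6129 = 330.97.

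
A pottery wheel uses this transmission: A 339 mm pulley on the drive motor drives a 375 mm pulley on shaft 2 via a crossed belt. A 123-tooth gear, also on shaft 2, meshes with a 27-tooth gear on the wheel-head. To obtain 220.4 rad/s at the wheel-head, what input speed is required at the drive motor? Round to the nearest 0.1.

53.5 rad/s

Overall ratio R = 1.1062 × 0.21951 = 0.24282.
Required input speed = output speed × R = 220.4 × 0.24282 = 53.518 rad/s.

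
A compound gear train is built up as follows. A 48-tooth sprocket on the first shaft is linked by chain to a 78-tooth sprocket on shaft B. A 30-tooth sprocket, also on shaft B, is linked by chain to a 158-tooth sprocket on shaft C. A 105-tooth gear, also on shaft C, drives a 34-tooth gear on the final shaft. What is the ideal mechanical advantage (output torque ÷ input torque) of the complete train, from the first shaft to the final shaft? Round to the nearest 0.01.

Each stage contributes driven/driver: chain 78/48 = 1.625, chain 158/30 = 5.2667, gear mesh 34/105 = 0.32381.
Overall: 1.625 × 5.2667 × 0.32381 = 2.7713.

2.77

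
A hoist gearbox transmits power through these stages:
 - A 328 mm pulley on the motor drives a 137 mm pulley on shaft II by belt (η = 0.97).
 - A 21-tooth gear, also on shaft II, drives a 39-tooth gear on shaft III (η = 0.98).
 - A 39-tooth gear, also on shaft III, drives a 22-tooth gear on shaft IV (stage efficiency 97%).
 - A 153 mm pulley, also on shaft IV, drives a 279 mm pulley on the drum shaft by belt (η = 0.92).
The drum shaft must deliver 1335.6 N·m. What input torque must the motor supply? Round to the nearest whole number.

Overall ratio R = 0.41768 × 1.8571 × 0.5641 × 1.8235 = 0.79793; overall efficiency η = 0.97 × 0.98 × 0.97 × 0.92 = 0.8483.
Input torque = output torque / (R × η) = 1335.6 / (0.79793 × 0.8483) = 1973.1 N·m.

1973 N·m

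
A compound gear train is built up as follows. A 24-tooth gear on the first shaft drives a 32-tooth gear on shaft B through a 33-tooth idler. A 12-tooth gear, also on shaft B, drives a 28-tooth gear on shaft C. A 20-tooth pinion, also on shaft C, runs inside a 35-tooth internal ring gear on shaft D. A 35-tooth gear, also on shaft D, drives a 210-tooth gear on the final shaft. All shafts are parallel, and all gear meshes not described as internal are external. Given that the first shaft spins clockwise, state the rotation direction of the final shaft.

clockwise

the first shaft → shaft B: driver → idler → driven is 2 external meshes, 2 reversals → CW.
shaft B → shaft C: external mesh, 1 reversal → CCW.
shaft C → shaft D: internal mesh, same direction → CCW.
shaft D → the final shaft: external mesh, 1 reversal → CW.
4 reversals in total — an even number — so the final shaft turns the same way as the first shaft.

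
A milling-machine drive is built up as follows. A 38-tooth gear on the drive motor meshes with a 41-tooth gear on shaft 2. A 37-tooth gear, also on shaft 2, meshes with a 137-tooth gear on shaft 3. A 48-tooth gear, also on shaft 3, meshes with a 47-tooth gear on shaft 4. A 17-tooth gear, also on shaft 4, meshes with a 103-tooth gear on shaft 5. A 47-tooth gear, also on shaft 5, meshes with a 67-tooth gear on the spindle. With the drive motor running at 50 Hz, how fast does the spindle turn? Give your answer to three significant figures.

Gear mesh: ratio = 41/38 = 1.0789, so shaft 2 turns at 50 / 1.0789 = 46.341 Hz.
Gear mesh: ratio = 137/37 = 3.7027, so shaft 3 turns at 46.341 / 3.7027 = 12.516 Hz.
Gear mesh: ratio = 47/48 = 0.97917, so shaft 4 turns at 12.516 / 0.97917 = 12.782 Hz.
Gear mesh: ratio = 103/17 = 6.0588, so shaft 5 turns at 12.782 / 6.0588 = 2.1096 Hz.
Gear mesh: ratio = 67/47 = 1.4255, so the spindle turns at 2.1096 / 1.4255 = 1.4799 Hz.

1.48 Hz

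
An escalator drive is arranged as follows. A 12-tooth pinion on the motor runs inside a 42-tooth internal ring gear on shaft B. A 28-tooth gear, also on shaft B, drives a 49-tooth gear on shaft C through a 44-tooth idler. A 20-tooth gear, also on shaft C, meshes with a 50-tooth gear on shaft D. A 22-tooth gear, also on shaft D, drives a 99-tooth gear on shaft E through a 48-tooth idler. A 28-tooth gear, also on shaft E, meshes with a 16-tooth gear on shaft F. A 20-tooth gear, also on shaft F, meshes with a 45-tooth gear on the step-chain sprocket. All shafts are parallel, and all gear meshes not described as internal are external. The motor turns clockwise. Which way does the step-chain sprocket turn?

counterclockwise

the motor → shaft B: internal mesh, same direction → CW.
shaft B → shaft C: driver → idler → driven is 2 external meshes, 2 reversals → CW.
shaft C → shaft D: external mesh, 1 reversal → CCW.
shaft D → shaft E: driver → idler → driven is 2 external meshes, 2 reversals → CCW.
shaft E → shaft F: external mesh, 1 reversal → CW.
shaft F → the step-chain sprocket: external mesh, 1 reversal → CCW.
7 reversals in total — an odd number — so the step-chain sprocket turns opposite to the motor.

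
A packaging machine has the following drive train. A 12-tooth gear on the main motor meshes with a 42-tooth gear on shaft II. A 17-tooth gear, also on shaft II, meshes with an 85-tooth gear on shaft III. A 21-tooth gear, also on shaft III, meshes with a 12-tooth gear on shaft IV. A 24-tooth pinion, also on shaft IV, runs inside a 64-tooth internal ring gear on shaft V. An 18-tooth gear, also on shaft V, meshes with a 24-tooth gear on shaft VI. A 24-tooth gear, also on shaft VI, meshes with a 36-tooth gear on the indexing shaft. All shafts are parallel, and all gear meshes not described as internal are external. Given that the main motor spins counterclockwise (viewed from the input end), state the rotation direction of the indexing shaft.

clockwise

the main motor → shaft II: external mesh, 1 reversal → CW.
shaft II → shaft III: external mesh, 1 reversal → CCW.
shaft III → shaft IV: external mesh, 1 reversal → CW.
shaft IV → shaft V: internal mesh, same direction → CW.
shaft V → shaft VI: external mesh, 1 reversal → CCW.
shaft VI → the indexing shaft: external mesh, 1 reversal → CW.
5 reversals in total — an odd number — so the indexing shaft turns opposite to the main motor.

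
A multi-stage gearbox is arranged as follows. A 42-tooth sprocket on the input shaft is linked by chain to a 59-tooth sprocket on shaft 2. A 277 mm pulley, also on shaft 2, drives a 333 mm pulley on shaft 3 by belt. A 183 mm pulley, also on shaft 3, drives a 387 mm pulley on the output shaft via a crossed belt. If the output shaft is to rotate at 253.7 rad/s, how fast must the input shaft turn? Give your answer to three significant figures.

Overall ratio R = 1.4048 × 1.2022 × 2.1148 = 3.5713.
Required input speed = output speed × R = 253.7 × 3.5713 = 906.04 rad/s.

906 rad/s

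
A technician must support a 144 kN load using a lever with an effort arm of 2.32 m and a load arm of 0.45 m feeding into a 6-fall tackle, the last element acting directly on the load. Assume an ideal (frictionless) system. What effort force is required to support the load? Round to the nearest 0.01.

Lever MA = effort arm / load arm = 2.32/0.45 = 5.1556.
Block-and-tackle MA = number of supporting rope parts = 6.
Combined ideal MA = 5.1556 × 6 = 30.933.
Effort = load / MA = 144 / 30.933 = 4.6552 kN.

4.66 kN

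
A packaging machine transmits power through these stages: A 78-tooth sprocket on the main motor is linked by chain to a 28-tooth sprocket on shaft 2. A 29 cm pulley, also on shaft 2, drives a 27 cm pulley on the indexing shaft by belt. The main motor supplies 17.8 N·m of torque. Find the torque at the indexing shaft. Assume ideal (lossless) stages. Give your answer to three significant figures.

After the chain (28/78): 17.8 × 0.35897 = 6.3897 N·m
After the belt (27/29): 6.3897 × 0.93103 = 5.9491 N·m

5.95 N·m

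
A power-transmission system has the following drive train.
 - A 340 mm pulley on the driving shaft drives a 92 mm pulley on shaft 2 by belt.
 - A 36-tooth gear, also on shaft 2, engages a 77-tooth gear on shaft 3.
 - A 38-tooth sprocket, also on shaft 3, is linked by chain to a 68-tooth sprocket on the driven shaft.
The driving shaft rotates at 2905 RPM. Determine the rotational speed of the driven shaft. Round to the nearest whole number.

2805 RPM

Belt: ratio = 92/340 = 0.27059, so shaft 2 turns at 2905 / 0.27059 = 10736 RPM.
Gear mesh: ratio = 77/36 = 2.1389, so shaft 3 turns at 10736 / 2.1389 = 5019.4 RPM.
Chain: ratio = 68/38 = 1.7895, so the driven shaft turns at 5019.4 / 1.7895 = 2804.9 RPM.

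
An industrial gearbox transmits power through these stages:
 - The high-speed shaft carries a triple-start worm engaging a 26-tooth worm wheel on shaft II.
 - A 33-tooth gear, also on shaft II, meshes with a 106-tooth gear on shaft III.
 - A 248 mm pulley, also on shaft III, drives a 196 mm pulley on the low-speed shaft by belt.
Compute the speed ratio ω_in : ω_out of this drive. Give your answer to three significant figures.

Each stage contributes driven/driver: worm 26/3 = 8.6667, gear mesh 106/33 = 3.2121, belt 196/248 = 0.79032.
Overall: 8.6667 × 3.2121 × 0.79032 = 22.001.

22.0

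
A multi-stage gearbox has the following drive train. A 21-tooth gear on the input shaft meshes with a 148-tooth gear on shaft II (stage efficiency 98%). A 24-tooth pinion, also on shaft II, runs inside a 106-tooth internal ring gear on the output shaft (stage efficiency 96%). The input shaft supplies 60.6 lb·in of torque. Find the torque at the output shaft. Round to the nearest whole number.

After the gear mesh (148/21): 60.6 × 7.0476 × 0.98 = 418.54 lb·in
After the internal gear (106/24): 418.54 × 4.4167 × 0.96 = 1774.6 lb·in

1775 lb·in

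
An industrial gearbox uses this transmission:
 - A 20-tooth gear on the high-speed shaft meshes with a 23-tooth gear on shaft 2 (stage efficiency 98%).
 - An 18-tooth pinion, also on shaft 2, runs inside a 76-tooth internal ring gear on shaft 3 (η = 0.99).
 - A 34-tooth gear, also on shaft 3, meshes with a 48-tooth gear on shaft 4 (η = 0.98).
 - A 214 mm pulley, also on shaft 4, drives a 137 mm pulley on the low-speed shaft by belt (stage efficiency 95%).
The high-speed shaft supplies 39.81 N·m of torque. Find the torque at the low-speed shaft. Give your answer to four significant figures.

gear mesh 23/20 = 1.15 → τ = 39.81·1.15·0.98 = 44.866 N·m
internal gear 76/18 = 4.2222 → τ = 44.866·4.2222·0.99 = 187.54 N·m
gear mesh 48/34 = 1.4118 → τ = 187.54·1.4118·0.98 = 259.47 N·m
belt 137/214 = 0.64019 → τ = 259.47·0.64019·0.95 = 157.8 N·m

157.8 N·m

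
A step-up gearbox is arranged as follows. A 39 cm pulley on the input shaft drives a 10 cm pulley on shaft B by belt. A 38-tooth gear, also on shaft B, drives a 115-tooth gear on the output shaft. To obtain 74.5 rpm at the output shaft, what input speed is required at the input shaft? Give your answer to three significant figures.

57.8 rpm

Overall ratio R = 0.25641 × 3.0263 = 0.77598.
Required input speed = output speed × R = 74.5 × 0.77598 = 57.81 rpm.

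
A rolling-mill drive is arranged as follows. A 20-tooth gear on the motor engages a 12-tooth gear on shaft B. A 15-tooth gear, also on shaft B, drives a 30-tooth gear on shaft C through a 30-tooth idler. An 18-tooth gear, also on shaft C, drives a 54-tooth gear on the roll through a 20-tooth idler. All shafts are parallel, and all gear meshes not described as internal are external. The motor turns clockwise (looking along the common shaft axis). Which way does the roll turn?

counterclockwise

the motor → shaft B: external mesh, 1 reversal → CCW.
shaft B → shaft C: driver → idler → driven is 2 external meshes, 2 reversals → CCW.
shaft C → the roll: driver → idler → driven is 2 external meshes, 2 reversals → CCW.
5 reversals in total — an odd number — so the roll turns opposite to the motor.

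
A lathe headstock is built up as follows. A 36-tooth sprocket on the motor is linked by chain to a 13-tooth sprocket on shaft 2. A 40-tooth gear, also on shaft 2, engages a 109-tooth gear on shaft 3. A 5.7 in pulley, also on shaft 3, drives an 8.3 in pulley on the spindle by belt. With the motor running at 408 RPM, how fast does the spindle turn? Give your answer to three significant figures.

285 RPM

Chain: ratio = 13/36 = 0.36111, so shaft 2 turns at 408 / 0.36111 = 1129.8 RPM.
Gear mesh: ratio = 109/40 = 2.725, so shaft 3 turns at 1129.8 / 2.725 = 414.62 RPM.
Belt: ratio = 8.3/5.7 = 1.4561, so the spindle turns at 414.62 / 1.4561 = 284.74 RPM.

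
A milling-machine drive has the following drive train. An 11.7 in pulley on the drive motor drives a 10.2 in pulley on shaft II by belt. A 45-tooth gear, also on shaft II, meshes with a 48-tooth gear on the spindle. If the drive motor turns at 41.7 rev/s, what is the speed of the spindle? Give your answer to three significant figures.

44.8 rev/s

Belt: ratio = 10.2/11.7 = 0.87179, so shaft II turns at 41.7 / 0.87179 = 47.832 rev/s.
Gear mesh: ratio = 48/45 = 1.0667, so the spindle turns at 47.832 / 1.0667 = 44.843 rev/s.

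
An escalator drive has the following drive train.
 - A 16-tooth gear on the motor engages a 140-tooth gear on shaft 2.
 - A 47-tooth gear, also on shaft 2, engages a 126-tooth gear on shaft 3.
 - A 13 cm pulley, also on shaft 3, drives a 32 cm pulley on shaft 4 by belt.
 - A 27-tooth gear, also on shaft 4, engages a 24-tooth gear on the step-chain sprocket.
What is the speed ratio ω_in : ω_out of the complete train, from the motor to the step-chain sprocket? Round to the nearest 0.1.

51.3

Each stage contributes driven/driver: gear mesh 140/16 = 8.75, gear mesh 126/47 = 2.6809, belt 32/13 = 2.4615, gear mesh 24/27 = 0.88889.
Overall: 8.75 × 2.6809 × 2.4615 × 0.88889 = 51.326.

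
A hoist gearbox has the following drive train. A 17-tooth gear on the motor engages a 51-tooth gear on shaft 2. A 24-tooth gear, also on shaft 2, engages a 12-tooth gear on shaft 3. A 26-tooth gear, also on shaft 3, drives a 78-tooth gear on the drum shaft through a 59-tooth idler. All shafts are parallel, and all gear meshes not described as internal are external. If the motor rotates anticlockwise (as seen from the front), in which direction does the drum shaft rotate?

the motor → shaft 2: external mesh, 1 reversal → CW.
shaft 2 → shaft 3: external mesh, 1 reversal → CCW.
shaft 3 → the drum shaft: driver → idler → driven is 2 external meshes, 2 reversals → CCW.
4 reversals in total — an even number — so the drum shaft turns the same way as the motor.

anticlockwise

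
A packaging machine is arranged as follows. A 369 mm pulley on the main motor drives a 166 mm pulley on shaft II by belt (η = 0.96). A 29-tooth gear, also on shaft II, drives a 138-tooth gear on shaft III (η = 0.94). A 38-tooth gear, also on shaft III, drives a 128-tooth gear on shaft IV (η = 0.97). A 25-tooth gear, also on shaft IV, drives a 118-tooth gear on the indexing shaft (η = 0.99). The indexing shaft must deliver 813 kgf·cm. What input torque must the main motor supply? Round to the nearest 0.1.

Overall ratio R = 0.44986 × 4.7586 × 3.3684 × 4.72 = 34.035; overall efficiency η = 0.96 × 0.94 × 0.97 × 0.99 = 0.8666.
Input torque = output torque / (R × η) = 813 / (34.035 × 0.8666) = 27.565 kgf·cm.

27.6 kgf·cm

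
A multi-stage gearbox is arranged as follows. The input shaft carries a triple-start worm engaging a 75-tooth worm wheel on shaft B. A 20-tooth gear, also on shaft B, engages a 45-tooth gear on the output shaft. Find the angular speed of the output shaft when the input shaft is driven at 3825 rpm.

68 rpm

Worm: ratio = 75/3 = 25, so shaft B turns at 3825 / 25 = 153 rpm.
Gear mesh: ratio = 45/20 = 2.25, so the output shaft turns at 153 / 2.25 = 68 rpm.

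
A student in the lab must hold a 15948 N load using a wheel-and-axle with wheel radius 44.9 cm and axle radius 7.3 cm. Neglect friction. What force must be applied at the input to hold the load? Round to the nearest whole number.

2593 N

Wheel-and-axle MA = R/r = 44.9/7.3 = 6.1507.
Effort = load / MA = 15948 / 6.1507 = 2592.9 N.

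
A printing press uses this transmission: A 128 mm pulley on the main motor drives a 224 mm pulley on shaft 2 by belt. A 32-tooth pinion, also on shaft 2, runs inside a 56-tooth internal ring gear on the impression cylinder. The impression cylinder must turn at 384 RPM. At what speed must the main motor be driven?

1176 RPM

Overall ratio R = 1.75 × 1.75 = 3.0625.
Required input speed = output speed × R = 384 × 3.0625 = 1176 RPM.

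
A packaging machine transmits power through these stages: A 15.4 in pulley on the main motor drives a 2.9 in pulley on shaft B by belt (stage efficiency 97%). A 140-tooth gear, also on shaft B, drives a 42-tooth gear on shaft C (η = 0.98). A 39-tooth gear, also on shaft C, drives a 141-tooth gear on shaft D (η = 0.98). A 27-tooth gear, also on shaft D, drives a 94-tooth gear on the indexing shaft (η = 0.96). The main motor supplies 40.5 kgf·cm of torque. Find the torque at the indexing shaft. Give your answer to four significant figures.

After the belt (2.9/15.4): 40.5 × 0.18831 × 0.97 = 7.3978 kgf·cm
After the gear mesh (42/140): 7.3978 × 0.3 × 0.98 = 2.175 kgf·cm
After the gear mesh (141/39): 2.175 × 3.6154 × 0.98 = 7.7061 kgf·cm
After the gear mesh (94/27): 7.7061 × 3.4815 × 0.96 = 25.755 kgf·cm

25.76 kgf·cm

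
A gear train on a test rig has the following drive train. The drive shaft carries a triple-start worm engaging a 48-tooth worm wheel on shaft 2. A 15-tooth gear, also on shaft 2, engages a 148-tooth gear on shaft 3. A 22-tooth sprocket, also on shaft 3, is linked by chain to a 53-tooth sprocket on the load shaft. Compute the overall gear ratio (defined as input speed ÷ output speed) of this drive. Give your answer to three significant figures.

380

Each stage contributes driven/driver: worm 48/3 = 16, gear mesh 148/15 = 9.8667, chain 53/22 = 2.4091.
Overall: 16 × 9.8667 × 2.4091 = 380.32.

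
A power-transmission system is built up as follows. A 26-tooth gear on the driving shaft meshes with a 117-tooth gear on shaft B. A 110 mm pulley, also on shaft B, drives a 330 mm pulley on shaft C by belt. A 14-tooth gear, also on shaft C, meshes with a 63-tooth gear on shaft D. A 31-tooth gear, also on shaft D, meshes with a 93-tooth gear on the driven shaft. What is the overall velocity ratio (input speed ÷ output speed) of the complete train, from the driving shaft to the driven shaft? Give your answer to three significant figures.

182

Each stage contributes driven/driver: gear mesh 117/26 = 4.5, belt 330/110 = 3, gear mesh 63/14 = 4.5, gear mesh 93/31 = 3.
Overall: 4.5 × 3 × 4.5 × 3 = 182.25.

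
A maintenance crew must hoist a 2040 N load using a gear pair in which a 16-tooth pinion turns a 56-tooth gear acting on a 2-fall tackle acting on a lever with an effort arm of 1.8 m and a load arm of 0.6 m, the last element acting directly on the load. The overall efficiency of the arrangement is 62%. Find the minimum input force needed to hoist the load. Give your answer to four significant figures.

Gear pair MA = 56/16 = 3.5.
Block-and-tackle MA = number of supporting rope parts = 2.
Lever MA = effort arm / load arm = 1.8/0.6 = 3.
Combined ideal MA = 3.5 × 2 × 3 = 21.
Actual MA = 21 × 0.62 = 13.02.
Effort = load / actual MA = 2040 / 13.02 = 156.68 N.

156.7 N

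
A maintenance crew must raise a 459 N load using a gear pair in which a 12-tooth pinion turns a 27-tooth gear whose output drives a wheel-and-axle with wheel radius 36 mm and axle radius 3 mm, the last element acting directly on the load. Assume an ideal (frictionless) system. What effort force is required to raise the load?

17 N

Gear pair MA = 27/12 = 2.25.
Wheel-and-axle MA = R/r = 36/3 = 12.
Combined ideal MA = 2.25 × 12 = 27.
Effort = load / MA = 459 / 27 = 17 N.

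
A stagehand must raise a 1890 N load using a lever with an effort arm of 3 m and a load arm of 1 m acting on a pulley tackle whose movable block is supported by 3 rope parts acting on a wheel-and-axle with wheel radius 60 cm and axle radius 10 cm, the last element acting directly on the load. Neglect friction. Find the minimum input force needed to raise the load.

Lever MA = effort arm / load arm = 3/1 = 3.
Block-and-tackle MA = number of supporting rope parts = 3.
Wheel-and-axle MA = R/r = 60/10 = 6.
Combined ideal MA = 3 × 3 × 6 = 54.
Effort = load / MA = 1890 / 54 = 35 N.

35 N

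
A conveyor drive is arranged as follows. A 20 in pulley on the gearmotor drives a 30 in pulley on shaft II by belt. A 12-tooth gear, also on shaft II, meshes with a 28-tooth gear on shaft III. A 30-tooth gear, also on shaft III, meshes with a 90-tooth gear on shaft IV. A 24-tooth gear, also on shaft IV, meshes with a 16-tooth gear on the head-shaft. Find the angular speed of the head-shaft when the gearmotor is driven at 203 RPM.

29 RPM

belt 30/20 = 1.5 → 203/1.5 = 135.33 RPM
gear mesh 28/12 = 2.3333 → 135.33/2.3333 = 58 RPM
gear mesh 90/30 = 3 → 58/3 = 19.333 RPM
gear mesh 16/24 = 0.66667 → 19.333/0.66667 = 29 RPM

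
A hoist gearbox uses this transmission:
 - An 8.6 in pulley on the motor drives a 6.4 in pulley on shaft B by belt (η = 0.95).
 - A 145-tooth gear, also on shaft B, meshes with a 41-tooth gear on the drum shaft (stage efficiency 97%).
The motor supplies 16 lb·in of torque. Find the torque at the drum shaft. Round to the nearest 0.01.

3.10 lb·in

After the belt (6.4/8.6): 16 × 0.74419 × 0.95 = 11.312 lb·in
After the gear mesh (41/145): 11.312 × 0.28276 × 0.97 = 3.1025 lb·in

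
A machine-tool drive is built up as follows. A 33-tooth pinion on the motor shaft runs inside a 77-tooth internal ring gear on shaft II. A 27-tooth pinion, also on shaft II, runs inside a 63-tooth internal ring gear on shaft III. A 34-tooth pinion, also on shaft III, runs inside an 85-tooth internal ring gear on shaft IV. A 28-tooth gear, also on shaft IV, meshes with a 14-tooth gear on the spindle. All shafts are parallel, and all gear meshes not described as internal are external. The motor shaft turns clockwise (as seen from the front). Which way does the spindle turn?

the motor shaft → shaft II: internal mesh, same direction → CW.
shaft II → shaft III: internal mesh, same direction → CW.
shaft III → shaft IV: internal mesh, same direction → CW.
shaft IV → the spindle: external mesh, 1 reversal → CCW.
1 reversal in total — an odd number — so the spindle turns opposite to the motor shaft.

counterclockwise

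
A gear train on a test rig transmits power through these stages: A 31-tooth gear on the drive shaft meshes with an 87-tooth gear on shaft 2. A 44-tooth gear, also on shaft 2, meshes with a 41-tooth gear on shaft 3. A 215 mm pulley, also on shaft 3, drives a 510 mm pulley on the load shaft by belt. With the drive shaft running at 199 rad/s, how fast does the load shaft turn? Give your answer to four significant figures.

32.08 rad/s

the drive shaft → shaft 2 (gear mesh, 87/31): 199 ÷ 2.8065 = 70.908 rad/s
shaft 2 → shaft 3 (gear mesh, 41/44): 70.908 ÷ 0.93182 = 76.096 rad/s
shaft 3 → the load shaft (belt, 510/215): 76.096 ÷ 2.3721 = 32.08 rad/s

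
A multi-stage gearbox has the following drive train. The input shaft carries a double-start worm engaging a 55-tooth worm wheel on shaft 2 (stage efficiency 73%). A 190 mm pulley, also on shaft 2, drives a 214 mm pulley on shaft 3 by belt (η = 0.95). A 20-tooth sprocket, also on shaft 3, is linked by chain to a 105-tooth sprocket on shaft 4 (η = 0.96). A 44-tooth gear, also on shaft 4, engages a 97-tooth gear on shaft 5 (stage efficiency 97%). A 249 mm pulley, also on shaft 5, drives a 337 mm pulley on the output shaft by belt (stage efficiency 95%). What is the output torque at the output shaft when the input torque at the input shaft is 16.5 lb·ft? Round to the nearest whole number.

4911 lb·ft

After the worm (55/2): 16.5 × 27.5 × 0.73 = 331.24 lb·ft
After the belt (214/190): 331.24 × 1.1263 × 0.95 = 354.42 lb·ft
After the chain (105/20): 354.42 × 5.25 × 0.96 = 1786.3 lb·ft
After the gear mesh (97/44): 1786.3 × 2.2045 × 0.97 = 3819.8 lb·ft
After the belt (337/249): 3819.8 × 1.3534 × 0.95 = 4911.3 lb·ft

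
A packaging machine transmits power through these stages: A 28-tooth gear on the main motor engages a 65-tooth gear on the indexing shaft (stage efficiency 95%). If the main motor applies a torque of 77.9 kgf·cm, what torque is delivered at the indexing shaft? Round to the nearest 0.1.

After the gear mesh (65/28): 77.9 × 2.3214 × 0.95 = 171.8 kgf·cm

171.8 kgf·cm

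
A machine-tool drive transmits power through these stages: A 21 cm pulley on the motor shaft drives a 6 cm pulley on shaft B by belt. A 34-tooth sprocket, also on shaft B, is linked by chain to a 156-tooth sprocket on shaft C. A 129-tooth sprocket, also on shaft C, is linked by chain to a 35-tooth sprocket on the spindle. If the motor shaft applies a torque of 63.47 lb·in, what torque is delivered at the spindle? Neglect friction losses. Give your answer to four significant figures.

22.57 lb·in

belt 6/21 = 0.28571 → τ = 63.47·0.28571 = 18.134 lb·in
chain 156/34 = 4.5882 → τ = 18.134·4.5882 = 83.204 lb·in
chain 35/129 = 0.27132 → τ = 83.204·0.27132 = 22.575 lb·in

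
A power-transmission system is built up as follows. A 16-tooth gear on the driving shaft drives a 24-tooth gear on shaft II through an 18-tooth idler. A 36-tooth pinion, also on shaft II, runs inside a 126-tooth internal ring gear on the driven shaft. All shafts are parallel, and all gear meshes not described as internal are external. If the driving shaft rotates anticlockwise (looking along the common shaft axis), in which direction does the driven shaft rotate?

the driving shaft → shaft II: driver → idler → driven is 2 external meshes, 2 reversals → CCW.
shaft II → the driven shaft: internal mesh, same direction → CCW.
2 reversals in total — an even number — so the driven shaft turns the same way as the driving shaft.

anticlockwise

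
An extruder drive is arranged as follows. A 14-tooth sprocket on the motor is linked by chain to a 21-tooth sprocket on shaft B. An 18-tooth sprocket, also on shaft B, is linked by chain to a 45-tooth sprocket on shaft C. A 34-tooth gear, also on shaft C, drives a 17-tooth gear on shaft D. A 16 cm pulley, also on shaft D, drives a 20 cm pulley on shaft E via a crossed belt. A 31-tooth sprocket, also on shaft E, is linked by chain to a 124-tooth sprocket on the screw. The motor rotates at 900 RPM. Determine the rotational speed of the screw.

96 RPM

chain 21/14 = 1.5 → 900/1.5 = 600 RPM
chain 45/18 = 2.5 → 600/2.5 = 240 RPM
gear mesh 17/34 = 0.5 → 240/0.5 = 480 RPM
belt 20/16 = 1.25 → 480/1.25 = 384 RPM
chain 124/31 = 4 → 384/4 = 96 RPM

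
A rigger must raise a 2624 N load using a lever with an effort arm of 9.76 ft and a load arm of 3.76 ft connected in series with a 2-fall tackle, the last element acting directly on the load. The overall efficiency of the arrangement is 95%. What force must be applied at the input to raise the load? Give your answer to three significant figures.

532 N

Lever MA = effort arm / load arm = 9.76/3.76 = 2.5957.
Block-and-tackle MA = number of supporting rope parts = 2.
Combined ideal MA = 2.5957 × 2 = 5.1915.
Actual MA = 5.1915 × 0.95 = 4.9319.
Effort = load / actual MA = 2624 / 4.9319 = 532.04 N.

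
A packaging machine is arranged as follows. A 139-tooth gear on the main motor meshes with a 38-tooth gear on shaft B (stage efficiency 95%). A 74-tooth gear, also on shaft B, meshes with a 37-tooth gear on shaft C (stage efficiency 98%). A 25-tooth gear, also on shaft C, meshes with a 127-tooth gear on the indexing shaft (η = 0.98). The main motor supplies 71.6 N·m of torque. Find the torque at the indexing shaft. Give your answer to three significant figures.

Gear mesh: ratio = 38/139 = 0.27338; torque at shaft B = 71.6 × 0.27338 × 0.95 = 18.595 N·m.
Gear mesh: ratio = 37/74 = 0.5; torque at shaft C = 18.595 × 0.5 × 0.98 = 9.1117 N·m.
Gear mesh: ratio = 127/25 = 5.08; torque at the indexing shaft = 9.1117 × 5.08 × 0.98 = 45.362 N·m.

45.4 N·m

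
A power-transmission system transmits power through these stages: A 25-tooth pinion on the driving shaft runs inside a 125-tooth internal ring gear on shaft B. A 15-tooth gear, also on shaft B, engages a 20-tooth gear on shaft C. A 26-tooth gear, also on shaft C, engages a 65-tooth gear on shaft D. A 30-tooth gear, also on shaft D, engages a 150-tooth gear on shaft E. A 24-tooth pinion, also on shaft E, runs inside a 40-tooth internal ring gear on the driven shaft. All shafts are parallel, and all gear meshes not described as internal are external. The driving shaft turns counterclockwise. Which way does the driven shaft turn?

clockwise

the driving shaft → shaft B: internal mesh, same direction → CCW.
shaft B → shaft C: external mesh, 1 reversal → CW.
shaft C → shaft D: external mesh, 1 reversal → CCW.
shaft D → shaft E: external mesh, 1 reversal → CW.
shaft E → the driven shaft: internal mesh, same direction → CW.
3 reversals in total — an odd number — so the driven shaft turns opposite to the driving shaft.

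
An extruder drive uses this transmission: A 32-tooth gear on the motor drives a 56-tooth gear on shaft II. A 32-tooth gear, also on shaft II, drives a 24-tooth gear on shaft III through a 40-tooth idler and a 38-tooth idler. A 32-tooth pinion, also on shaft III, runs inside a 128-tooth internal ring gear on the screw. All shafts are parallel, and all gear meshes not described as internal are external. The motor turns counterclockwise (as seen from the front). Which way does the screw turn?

counterclockwise

the motor → shaft II: external mesh, 1 reversal → CW.
shaft II → shaft III: driver → idler → idler → driven is 3 external meshes, 3 reversals → CCW.
shaft III → the screw: internal mesh, same direction → CCW.
4 reversals in total — an even number — so the screw turns the same way as the motor.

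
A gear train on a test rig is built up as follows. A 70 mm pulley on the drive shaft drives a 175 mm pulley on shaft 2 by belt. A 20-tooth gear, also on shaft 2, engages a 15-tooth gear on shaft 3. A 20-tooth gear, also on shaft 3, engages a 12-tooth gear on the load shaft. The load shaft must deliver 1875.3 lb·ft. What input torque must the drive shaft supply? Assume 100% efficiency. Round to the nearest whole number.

1667 lb·ft

Overall ratio R = 2.5 × 0.75 × 0.6 = 1.125.
Input torque = output torque / R = 1875.3 / 1.125 = 1666.9 lb·ft.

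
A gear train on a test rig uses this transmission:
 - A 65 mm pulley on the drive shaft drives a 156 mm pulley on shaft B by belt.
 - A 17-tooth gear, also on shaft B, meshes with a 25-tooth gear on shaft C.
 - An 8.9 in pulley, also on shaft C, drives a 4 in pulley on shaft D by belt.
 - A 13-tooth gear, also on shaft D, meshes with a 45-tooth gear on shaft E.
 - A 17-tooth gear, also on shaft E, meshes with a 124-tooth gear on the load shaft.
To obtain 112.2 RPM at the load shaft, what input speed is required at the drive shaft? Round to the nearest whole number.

4494 RPM

Overall ratio R = 2.4 × 1.4706 × 0.44944 × 3.4615 × 7.2941 = 40.051.
Required input speed = output speed × R = 112.2 × 40.051 = 4493.7 RPM.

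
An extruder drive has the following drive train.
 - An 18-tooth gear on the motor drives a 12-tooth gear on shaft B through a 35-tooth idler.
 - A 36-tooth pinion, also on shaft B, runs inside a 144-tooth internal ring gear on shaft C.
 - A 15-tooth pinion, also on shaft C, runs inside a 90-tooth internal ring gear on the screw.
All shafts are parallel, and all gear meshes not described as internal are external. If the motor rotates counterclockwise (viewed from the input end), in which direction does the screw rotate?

counterclockwise

the motor → shaft B: driver → idler → driven is 2 external meshes, 2 reversals → CCW.
shaft B → shaft C: internal mesh, same direction → CCW.
shaft C → the screw: internal mesh, same direction → CCW.
2 reversals in total — an even number — so the screw turns the same way as the motor.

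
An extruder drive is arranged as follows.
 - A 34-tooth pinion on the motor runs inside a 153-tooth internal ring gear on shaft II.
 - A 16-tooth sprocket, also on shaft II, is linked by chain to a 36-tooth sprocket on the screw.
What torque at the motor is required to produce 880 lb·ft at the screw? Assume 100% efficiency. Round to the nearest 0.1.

Overall ratio R = 4.5 × 2.25 = 10.125.
Input torque = output torque / R = 880 / 10.125 = 86.914 lb·ft.

86.9 lb·ft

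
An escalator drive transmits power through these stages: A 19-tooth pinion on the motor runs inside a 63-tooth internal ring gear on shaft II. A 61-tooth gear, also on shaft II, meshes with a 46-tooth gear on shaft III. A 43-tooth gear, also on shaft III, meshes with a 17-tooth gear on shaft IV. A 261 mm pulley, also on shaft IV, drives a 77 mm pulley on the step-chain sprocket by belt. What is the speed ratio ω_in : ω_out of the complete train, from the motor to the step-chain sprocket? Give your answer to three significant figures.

0.292

Each stage contributes driven/driver: internal gear 63/19 = 3.3158, gear mesh 46/61 = 0.7541, gear mesh 17/43 = 0.39535, belt 77/261 = 0.29502.
Overall: 3.3158 × 0.7541 × 0.39535 × 0.29502 = 0.29164.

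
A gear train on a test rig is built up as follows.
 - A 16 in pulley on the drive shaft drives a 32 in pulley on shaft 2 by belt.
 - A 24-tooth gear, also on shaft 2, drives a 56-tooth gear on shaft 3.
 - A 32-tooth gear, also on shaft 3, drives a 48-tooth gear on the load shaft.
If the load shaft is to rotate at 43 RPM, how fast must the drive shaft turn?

Overall ratio R = 2 × 2.3333 × 1.5 = 7.
Required input speed = output speed × R = 43 × 7 = 301 RPM.

301 RPM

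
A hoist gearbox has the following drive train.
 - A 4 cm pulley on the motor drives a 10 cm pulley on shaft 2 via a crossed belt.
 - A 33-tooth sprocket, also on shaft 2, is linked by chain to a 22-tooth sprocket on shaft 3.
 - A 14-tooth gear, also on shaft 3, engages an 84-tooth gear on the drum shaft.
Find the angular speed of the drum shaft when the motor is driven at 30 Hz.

3 Hz

Belt: ratio = 10/4 = 2.5, so shaft 2 turns at 30 / 2.5 = 12 Hz.
Chain: ratio = 22/33 = 0.66667, so shaft 3 turns at 12 / 0.66667 = 18 Hz.
Gear mesh: ratio = 84/14 = 6, so the drum shaft turns at 18 / 6 = 3 Hz.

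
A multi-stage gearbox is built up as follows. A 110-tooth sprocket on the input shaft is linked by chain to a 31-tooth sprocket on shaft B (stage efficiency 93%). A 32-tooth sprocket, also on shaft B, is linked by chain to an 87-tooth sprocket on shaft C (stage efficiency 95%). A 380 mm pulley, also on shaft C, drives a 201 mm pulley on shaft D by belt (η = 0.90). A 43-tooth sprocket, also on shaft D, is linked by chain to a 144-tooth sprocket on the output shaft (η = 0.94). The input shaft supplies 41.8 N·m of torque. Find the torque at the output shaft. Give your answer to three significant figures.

42.4 N·m

After the chain (31/110): 41.8 × 0.28182 × 0.93 = 10.955 N·m
After the chain (87/32): 10.955 × 2.7188 × 0.95 = 28.296 N·m
After the belt (201/380): 28.296 × 0.52895 × 0.90 = 13.47 N·m
After the chain (144/43): 13.47 × 3.3488 × 0.94 = 42.403 N·m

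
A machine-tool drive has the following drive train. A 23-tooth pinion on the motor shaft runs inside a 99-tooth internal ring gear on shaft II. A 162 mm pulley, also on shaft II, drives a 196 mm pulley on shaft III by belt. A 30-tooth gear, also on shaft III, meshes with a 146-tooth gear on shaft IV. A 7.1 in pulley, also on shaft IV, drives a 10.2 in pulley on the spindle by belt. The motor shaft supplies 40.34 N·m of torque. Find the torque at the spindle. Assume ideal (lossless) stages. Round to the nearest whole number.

Internal gear: ratio = 99/23 = 4.3043; torque at shaft II = 40.34 × 4.3043 = 173.64 N·m.
Belt: ratio = 196/162 = 1.2099; torque at shaft III = 173.64 × 1.2099 = 210.08 N·m.
Gear mesh: ratio = 146/30 = 4.8667; torque at shaft IV = 210.08 × 4.8667 = 1022.4 N·m.
Belt: ratio = 10.2/7.1 = 1.4366; torque at the spindle = 1022.4 × 1.4366 = 1468.8 N·m.

1469 N·m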